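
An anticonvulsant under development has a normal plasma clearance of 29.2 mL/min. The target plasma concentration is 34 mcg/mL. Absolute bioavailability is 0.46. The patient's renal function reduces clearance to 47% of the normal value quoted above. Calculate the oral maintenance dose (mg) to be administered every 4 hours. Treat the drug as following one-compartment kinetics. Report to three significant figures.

CL = 29.2 mL/min = 29.2 × 0.06 = 1.752 L/h
Patient clearance = 0.47 × 1.752 = 0.8234 L/h
D = CL × Css × τ / F = 0.8234 × 34 × 4 / 0.46 = 243.4 mg

243 mg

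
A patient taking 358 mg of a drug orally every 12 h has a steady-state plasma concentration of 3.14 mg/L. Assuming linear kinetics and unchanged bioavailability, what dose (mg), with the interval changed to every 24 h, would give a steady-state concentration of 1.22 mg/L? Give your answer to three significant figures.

With linear kinetics, Css is proportional to dose rate (D/τ) at fixed clearance.
D₂ = D₁ × (Css,target / Css,current) × (τ₂/τ₁) = 358 × (1.22/3.14) × (24/12) = 278.2 mg

278 mg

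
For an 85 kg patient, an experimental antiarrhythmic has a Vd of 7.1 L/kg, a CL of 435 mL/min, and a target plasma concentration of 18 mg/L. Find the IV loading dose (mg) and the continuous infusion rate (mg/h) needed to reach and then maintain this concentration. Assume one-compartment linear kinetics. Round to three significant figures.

(a) 10900 mg; (b) 470 mg/h

Total Vd = 7.1 × 85 = 603.5 L
Loading: fill Vd to C_target → 603.5 L × 18 mg/L = 10860 mg
CL = 435 mL/min × 60/1000 = 26.10 L/h
Maintenance: replace elimination → rate = CL × Css = 26.10 × 18 = 469.8 mg/h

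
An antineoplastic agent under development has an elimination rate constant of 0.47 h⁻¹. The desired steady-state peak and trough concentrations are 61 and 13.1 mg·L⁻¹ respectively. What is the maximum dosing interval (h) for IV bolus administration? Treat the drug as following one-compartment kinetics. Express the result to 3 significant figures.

Between IV bolus doses, concentration decays as C = C₀·e^(−kτ), so C_peak/C_trough = e^(kτ).
τ_max = ln(C_peak/C_trough) / k = ln(61/13.1) / 0.4700 = 1.538 / 0.4700 = 3.272 h

3.27 h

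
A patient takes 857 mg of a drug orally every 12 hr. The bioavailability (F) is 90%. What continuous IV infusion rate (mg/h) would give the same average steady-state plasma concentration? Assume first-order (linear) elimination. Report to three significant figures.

64.3 mg/h

Equivalent systemic input: infusion rate = F·D/τ.
Rate = 0.9 × 857 / 12 = 64.28 mg/h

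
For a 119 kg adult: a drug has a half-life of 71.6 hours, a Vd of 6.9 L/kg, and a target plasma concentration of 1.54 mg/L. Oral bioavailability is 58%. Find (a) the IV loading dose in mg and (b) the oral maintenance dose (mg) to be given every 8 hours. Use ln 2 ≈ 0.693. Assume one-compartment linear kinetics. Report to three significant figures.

Vd = 6.9 L/kg × 119 kg = 821.1 L
LD = Vd × C = 821.1 × 1.54 = 1264 mg
CL = 0.693 × Vd / t½ = 0.693 × 821.1 / 71.6 = 7.947 L/h
D = CL × Css × τ / F = 7.947 × 1.54 × 8 / 0.58 = 168.8 mg

(a) 1260 mg; (b) 169 mg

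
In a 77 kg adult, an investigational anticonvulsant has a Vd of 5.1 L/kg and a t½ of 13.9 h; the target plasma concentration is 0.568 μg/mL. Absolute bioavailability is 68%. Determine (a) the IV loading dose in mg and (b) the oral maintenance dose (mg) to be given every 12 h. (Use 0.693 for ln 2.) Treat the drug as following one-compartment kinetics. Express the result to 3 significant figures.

Vd = 5.1 L/kg × 77 kg = 392.7 L
LD = Vd × C = 392.7 × 0.568 = 223.1 mg
CL = 0.693 × Vd / t½ = 0.693 × 392.7 / 13.9 = 19.58 L/h
D = CL × Css × τ / F = 19.58 × 0.568 × 12 / 0.68 = 196.3 mg

(a) 223 mg; (b) 196 mg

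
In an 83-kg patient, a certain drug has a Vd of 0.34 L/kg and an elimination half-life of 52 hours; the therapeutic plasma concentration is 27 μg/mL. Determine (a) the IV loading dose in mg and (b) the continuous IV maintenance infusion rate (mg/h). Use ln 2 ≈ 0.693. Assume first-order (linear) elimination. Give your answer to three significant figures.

Vd(total) = 83 kg × 0.34 L/kg = 28.22 L
LD = Vd × C = 28.22 × 27 = 761.9 mg
CL = 0.693 × Vd / t½ = 0.693 × 28.22 / 52 = 0.3761 L/h
Infusion rate = CL × Css = 0.3761 × 27 = 10.15 mg/h

(a) 762 mg; (b) 10.2 mg/h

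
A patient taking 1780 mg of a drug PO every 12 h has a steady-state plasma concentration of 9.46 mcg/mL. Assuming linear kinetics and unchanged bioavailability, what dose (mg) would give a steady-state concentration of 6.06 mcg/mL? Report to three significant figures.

1140 mg

With linear kinetics, Css is proportional to dose rate (D/τ) at fixed clearance.
D₂ = D₁ × (Css,target / Css,current) = 1780 × 6.06/9.46 = 1140 mg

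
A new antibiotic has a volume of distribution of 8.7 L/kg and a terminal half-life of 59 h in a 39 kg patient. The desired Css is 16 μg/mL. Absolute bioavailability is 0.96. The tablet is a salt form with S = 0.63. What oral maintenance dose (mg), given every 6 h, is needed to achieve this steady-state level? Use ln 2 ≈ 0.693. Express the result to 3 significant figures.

Vd = 8.7 L/kg × 39 kg = 339.3 L
CL = ln 2 · Vd / t½ = 0.693 × 339.3 / 59 = 3.985 L/h
D = CL × Css × τ / F / S = 3.985 × 16 × 6 / 0.96 / 0.63 = 632.5 mg

633 mg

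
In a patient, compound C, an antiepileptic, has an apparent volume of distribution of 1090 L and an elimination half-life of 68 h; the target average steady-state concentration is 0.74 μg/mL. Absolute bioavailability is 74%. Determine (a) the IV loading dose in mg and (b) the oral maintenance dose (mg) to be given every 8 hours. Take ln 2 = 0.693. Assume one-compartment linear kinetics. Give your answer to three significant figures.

LD = Vd × C = 1090 × 0.74 = 806.6 mg
CL = 0.693 × Vd / t½ = 0.693 × 1090 / 68 = 11.11 L/h
D = CL × Css × τ / F = 11.11 × 0.74 × 8 / 0.74 = 88.88 mg

(a) 807 mg; (b) 88.9 mg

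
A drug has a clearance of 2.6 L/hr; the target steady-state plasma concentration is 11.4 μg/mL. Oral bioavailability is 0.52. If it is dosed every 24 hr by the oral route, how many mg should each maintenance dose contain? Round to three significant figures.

1370 mg

At steady state, dose per interval replaces the amount cleared in that interval: F·D/τ = CL·Css.
D = CL × Css × τ / F = 2.600 × 11.4 × 24 / 0.52 = 1368 mg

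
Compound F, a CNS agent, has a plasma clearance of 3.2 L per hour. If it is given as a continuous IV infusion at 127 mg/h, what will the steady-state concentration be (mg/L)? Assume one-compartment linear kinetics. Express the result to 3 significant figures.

39.7 mg/L

Css = rate / CL = 127 / 3.200 = 39.69 mg/L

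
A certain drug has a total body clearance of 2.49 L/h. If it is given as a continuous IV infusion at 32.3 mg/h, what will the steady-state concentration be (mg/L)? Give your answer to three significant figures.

Css = rate / CL = 32.3 / 2.490 = 12.97 mg/L

13.0 mg/L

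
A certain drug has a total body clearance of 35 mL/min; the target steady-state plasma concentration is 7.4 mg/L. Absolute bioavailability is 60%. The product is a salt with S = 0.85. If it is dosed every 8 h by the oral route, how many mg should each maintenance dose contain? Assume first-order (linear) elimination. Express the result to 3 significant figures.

244 mg

Convert clearance: 35 mL/min × 60 min/h ÷ 1000 mL/L = 2.100 L/h
At steady state, dose per interval replaces the amount cleared in that interval: F·S·D/τ = CL·Css.
D = CL × Css × τ / F / S = 2.100 × 7.4 × 8 / 0.6 / 0.85 = 243.8 mg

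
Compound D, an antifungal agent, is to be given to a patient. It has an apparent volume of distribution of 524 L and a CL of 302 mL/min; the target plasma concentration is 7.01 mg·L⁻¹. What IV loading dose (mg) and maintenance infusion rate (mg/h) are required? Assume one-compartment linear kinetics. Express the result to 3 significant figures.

LD = Vd · C_target = 524.0 × 7.01 = 3673 mg
Convert clearance: 302 mL/min × 60 min/h ÷ 1000 mL/L = 18.12 L/h
Maintenance infusion rate = CL × Css = 18.12 × 7.01 = 127.0 mg/h

(a) 3670 mg; (b) 127 mg/h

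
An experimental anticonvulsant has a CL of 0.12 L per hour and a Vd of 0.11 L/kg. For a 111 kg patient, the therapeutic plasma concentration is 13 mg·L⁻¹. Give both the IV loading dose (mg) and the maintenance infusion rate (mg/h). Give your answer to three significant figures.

Vd(total) = 111 kg × 0.11 L/kg = 12.21 L
Loading: fill Vd to C_target → 12.21 L × 13 mg/L = 158.7 mg
Maintenance infusion rate = CL × Css = 0.1200 × 13 = 1.560 mg/h

(a) 159 mg; (b) 1.56 mg/h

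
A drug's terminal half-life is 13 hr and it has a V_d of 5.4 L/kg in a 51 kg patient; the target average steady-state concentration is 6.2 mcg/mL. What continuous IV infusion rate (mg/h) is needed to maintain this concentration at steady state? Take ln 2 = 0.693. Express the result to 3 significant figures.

91.0 mg/h

Vd = 5.4 L/kg × 51 kg = 275.4 L
CL = ln 2 · Vd / t½ = 0.693 × 275.4 / 13 = 14.68 L/h
Infusion rate = CL × Css = 14.68 × 6.2 = 91.02 mg/h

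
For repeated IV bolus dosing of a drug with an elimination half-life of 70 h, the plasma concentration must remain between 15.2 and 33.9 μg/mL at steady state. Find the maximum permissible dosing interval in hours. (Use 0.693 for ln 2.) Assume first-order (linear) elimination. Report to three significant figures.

81.0 h

k = 0.693 / t½ = 0.693 / 70 = 0.009900 h⁻¹
Between IV bolus doses, concentration decays as C = C₀·e^(−kτ), so C_peak/C_trough = e^(kτ).
τ_max = ln(C_peak/C_trough) / k = ln(33.9/15.2) / 0.009900 = 0.8021 / 0.009900 = 81.02 h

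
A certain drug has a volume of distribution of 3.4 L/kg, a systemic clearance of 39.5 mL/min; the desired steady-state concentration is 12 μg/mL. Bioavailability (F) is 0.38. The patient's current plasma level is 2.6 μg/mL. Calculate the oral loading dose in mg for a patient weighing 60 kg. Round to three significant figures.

5050 mg

Vd(total) = 60 kg × 3.4 L/kg = 204.0 L
Concentration deficit ΔC = 12 − 2.6 = 9.400 mg/L
LD = Vd × ΔC / F = 204.0 × 9.400 / 0.38 = 5046 mg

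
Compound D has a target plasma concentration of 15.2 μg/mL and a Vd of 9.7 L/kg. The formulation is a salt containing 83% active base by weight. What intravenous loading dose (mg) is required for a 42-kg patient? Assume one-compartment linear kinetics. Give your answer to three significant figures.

Total Vd = 9.7 × 42 = 407.4 L
LD = Vd × C / S = 407.4 × 15.20 / 0.83 = 7461 mg

7460 mg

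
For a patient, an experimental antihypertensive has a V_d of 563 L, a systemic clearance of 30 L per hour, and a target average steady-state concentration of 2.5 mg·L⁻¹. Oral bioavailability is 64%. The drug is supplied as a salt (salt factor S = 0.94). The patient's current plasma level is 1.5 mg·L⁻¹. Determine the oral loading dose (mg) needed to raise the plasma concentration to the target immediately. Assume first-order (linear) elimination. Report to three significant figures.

936 mg

Concentration deficit ΔC = 2.5 − 1.5 = 1.000 mg/L
LD = Vd × ΔC / F / S = 563.0 × 1.000 / 0.64 / 0.94 = 935.8 mg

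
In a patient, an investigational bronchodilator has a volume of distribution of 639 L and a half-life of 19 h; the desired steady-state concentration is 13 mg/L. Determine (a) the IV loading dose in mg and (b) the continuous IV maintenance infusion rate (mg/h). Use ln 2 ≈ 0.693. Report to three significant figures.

LD = Vd × C = 639.0 × 13 = 8307 mg
CL = 0.693 × Vd / t½ = 0.693 × 639.0 / 19 = 23.31 L/h
Infusion rate = CL × Css = 23.31 × 13 = 303.0 mg/h

(a) 8310 mg; (b) 303 mg/h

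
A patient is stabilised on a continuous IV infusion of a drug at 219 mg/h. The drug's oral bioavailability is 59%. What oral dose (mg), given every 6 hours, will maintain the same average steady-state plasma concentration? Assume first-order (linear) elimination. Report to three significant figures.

2230 mg

To maintain the same Css, the systemic dosing rate must be unchanged: F·D/τ = infusion rate.
D = rate × τ / F = 219 × 6 / 0.59 = 2227 mg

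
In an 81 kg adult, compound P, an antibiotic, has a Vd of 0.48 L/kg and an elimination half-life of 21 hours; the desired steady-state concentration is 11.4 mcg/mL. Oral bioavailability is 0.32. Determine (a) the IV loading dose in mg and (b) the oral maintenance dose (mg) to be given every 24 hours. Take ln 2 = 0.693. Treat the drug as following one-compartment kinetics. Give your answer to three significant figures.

Vd = 0.48 L/kg × 81 kg = 38.88 L
LD = Vd × C = 38.88 × 11.4 = 443.2 mg
CL = 0.693 × Vd / t½ = 0.693 × 38.88 / 21 = 1.283 L/h
D = CL × Css × τ / F = 1.283 × 11.4 × 24 / 0.32 = 1097 mg

(a) 443 mg; (b) 1100 mg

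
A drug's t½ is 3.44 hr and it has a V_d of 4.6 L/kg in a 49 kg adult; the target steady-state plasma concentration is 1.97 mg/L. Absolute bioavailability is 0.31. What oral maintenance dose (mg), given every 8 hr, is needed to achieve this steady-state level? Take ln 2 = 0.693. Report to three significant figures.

Vd = 4.6 L/kg × 49 kg = 225.4 L
CL = ln 2 · Vd / t½ = 0.693 × 225.4 / 3.44 = 45.41 L/h
D = CL × Css × τ / F = 45.41 × 1.97 × 8 / 0.31 = 2309 mg

2310 mg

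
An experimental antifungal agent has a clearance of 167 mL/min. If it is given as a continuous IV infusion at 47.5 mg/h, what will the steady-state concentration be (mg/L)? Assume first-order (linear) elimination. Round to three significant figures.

4.74 mg/L

Convert clearance: 167 mL/min × 60 min/h ÷ 1000 mL/L = 10.02 L/h
Css = rate / CL = 47.5 / 10.02 = 4.741 mg/L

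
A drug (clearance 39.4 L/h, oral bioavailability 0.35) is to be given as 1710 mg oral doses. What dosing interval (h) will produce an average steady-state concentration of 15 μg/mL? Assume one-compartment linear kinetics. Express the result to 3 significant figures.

1.01 h

F·D/τ = CL·Css → τ = F·D / (CL·Css).
τ = 0.35 × 1710 / (39.4 × 15) = 1.013 h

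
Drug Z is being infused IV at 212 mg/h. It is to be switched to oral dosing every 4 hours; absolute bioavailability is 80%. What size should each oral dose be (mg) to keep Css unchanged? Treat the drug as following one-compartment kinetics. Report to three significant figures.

1060 mg

To maintain the same Css, the systemic dosing rate must be unchanged: F·D/τ = infusion rate.
D = rate × τ / F = 212 × 4 / 0.8 = 1060 mg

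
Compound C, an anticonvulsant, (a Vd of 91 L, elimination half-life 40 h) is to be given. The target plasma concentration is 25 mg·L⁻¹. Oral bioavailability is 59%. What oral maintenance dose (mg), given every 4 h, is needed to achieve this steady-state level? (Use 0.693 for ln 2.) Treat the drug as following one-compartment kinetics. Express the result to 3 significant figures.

267 mg

k = 0.693/40 = 0.01733 h⁻¹, so CL = k·Vd = 0.01733 × 91.00 = 1.577 L/h
D = CL × Css × τ / F = 1.577 × 25 × 4 / 0.59 = 267.3 mg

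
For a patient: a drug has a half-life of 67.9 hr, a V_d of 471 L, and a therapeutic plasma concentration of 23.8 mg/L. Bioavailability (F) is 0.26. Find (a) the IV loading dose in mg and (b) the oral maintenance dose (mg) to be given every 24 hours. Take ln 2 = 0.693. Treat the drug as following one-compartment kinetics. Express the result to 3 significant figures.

(a) 11200 mg; (b) 10600 mg

LD = Vd × C = 471.0 × 23.8 = 11210 mg
CL = 0.693 × Vd / t½ = 0.693 × 471.0 / 67.9 = 4.807 L/h
D = CL × Css × τ / F = 4.807 × 23.8 × 24 / 0.26 = 10560 mg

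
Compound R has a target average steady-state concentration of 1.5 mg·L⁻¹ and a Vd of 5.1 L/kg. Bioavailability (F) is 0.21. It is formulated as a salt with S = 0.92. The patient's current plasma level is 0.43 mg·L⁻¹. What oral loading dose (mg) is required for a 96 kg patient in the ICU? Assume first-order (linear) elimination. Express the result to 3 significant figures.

Vd(total) = 96 kg × 5.1 L/kg = 489.6 L
Concentration deficit ΔC = 1.5 − 0.43 = 1.070 mg/L
LD = Vd × ΔC / F / S = 489.6 × 1.070 / 0.21 / 0.92 = 2712 mg

2710 mg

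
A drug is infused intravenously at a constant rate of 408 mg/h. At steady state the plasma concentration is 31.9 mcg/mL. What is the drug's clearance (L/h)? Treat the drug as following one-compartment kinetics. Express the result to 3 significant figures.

At steady state, infusion rate = CL × Css, so CL = rate / Css.
CL = 408 / 31.9 = 12.79 L/h

12.8 L/h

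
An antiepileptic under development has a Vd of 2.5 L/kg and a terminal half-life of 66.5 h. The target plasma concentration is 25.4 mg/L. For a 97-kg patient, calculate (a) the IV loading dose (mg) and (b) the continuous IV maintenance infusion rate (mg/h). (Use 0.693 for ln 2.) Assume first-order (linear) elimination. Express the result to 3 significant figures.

(a) 6160 mg; (b) 64.2 mg/h

Vd(total) = 97 kg × 2.5 L/kg = 242.5 L
LD = Vd × C = 242.5 × 25.4 = 6160 mg
CL = 0.693 × Vd / t½ = 0.693 × 242.5 / 66.5 = 2.527 L/h
Infusion rate = CL × Css = 2.527 × 25.4 = 64.19 mg/h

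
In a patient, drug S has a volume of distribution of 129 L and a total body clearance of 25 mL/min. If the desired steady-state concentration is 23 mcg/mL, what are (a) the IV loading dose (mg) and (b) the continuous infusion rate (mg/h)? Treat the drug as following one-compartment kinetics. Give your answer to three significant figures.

(a) 2970 mg; (b) 34.5 mg/h

LD = Vd · C_target = 129.0 × 23 = 2967 mg
CL = 25 mL/min × 60/1000 = 1.500 L/h
Maintenance infusion rate = CL × Css = 1.500 × 23 = 34.50 mg/h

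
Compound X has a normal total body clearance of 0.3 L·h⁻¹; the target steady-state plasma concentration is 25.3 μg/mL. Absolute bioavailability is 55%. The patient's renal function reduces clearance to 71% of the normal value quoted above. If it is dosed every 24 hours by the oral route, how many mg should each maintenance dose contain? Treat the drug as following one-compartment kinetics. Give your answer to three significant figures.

235 mg

Patient clearance = 0.71 × 0.3000 = 0.2130 L/h
At steady state, dose per interval replaces the amount cleared in that interval: F·D/τ = CL·Css.
D = CL × Css × τ / F = 0.2130 × 25.3 × 24 / 0.55 = 235.2 mg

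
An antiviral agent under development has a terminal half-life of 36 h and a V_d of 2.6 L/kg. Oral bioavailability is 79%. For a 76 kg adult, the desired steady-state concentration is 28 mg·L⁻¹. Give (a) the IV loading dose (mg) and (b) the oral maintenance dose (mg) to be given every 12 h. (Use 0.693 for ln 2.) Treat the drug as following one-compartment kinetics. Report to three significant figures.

Total Vd = 2.6 × 76 = 197.6 L
LD = Vd × C = 197.6 × 28 = 5533 mg
CL = 0.693 × Vd / t½ = 0.693 × 197.6 / 36 = 3.804 L/h
D = CL × Css × τ / F = 3.804 × 28 × 12 / 0.79 = 1618 mg

(a) 5530 mg; (b) 1620 mg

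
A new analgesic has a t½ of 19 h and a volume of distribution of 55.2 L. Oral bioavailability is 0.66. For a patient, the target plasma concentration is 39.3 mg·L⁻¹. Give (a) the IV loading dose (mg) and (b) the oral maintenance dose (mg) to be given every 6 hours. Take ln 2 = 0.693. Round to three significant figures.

(a) 2170 mg; (b) 719 mg

LD = Vd × C = 55.20 × 39.3 = 2169 mg
CL = 0.693 × Vd / t½ = 0.693 × 55.20 / 19 = 2.013 L/h
D = CL × Css × τ / F = 2.013 × 39.3 × 6 / 0.66 = 719.2 mg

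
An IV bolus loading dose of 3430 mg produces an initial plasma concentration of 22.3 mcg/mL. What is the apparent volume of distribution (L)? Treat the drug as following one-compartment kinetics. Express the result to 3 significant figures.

Immediately after an IV bolus, C₀ = Dose / Vd, so Vd = Dose / C₀.
Vd = 3430 / 22.3 = 153.8 L

154 L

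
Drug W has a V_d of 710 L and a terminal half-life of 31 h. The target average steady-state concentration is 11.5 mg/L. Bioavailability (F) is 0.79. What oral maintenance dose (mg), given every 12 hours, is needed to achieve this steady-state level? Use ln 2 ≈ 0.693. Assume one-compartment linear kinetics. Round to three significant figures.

2770 mg

CL = ln 2 · Vd / t½ = 0.693 × 710.0 / 31 = 15.87 L/h
D = CL × Css × τ / F = 15.87 × 11.5 × 12 / 0.79 = 2772 mg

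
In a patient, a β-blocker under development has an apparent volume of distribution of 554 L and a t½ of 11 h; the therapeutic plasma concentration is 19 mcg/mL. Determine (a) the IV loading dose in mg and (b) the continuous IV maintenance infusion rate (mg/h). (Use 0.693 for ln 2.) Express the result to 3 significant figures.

LD = Vd × C = 554.0 × 19 = 10530 mg
CL = 0.693 × Vd / t½ = 0.693 × 554.0 / 11 = 34.90 L/h
Infusion rate = CL × Css = 34.90 × 19 = 663.1 mg/h

(a) 10500 mg; (b) 663 mg/h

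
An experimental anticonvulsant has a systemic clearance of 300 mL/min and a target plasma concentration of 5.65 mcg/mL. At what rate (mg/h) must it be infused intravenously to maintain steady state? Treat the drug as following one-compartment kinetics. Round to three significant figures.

102 mg/h

Convert clearance: 300 mL/min × 60 min/h ÷ 1000 mL/L = 18.00 L/h
At steady state, infusion rate equals elimination rate: rate in = CL × Css.
Rate = CL × Css = 18.00 × 5.65 = 101.7 mg/h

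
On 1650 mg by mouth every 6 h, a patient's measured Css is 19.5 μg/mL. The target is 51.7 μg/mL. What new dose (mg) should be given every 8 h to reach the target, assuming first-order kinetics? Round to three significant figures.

For first-order elimination, Css ∝ F·D/(CL·τ); F and CL are unchanged, so Css ∝ D/τ.
D₂ = D₁ × (Css,target / Css,current) × (τ₂/τ₁) = 1650 × (51.7/19.5) × (8/6) = 5833 mg

5830 mg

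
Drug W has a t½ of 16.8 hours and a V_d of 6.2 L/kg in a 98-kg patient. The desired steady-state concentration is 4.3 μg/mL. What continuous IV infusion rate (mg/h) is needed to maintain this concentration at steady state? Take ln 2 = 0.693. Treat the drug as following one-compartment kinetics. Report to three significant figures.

Vd(total) = 98 kg × 6.2 L/kg = 607.6 L
CL = 0.693 × Vd / t½ = 0.693 × 607.6 / 16.8 = 25.06 L/h
Infusion rate = CL × Css = 25.06 × 4.3 = 107.8 mg/h

108 mg/h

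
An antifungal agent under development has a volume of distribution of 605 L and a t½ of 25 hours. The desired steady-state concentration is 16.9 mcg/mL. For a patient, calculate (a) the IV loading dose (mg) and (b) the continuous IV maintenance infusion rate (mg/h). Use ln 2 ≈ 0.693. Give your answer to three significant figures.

(a) 10200 mg; (b) 283 mg/h

LD = Vd × C = 605.0 × 16.9 = 10220 mg
CL = 0.693 × Vd / t½ = 0.693 × 605.0 / 25 = 16.77 L/h
Infusion rate = CL × Css = 16.77 × 16.9 = 283.4 mg/h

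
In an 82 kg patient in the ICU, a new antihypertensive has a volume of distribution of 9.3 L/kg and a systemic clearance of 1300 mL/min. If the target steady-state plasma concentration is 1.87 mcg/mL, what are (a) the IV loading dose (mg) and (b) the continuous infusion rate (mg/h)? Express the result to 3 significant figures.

Total Vd = 9.3 × 82 = 762.6 L
Loading: fill Vd to C_target → 762.6 L × 1.87 mg/L = 1426 mg
CL = 1300 mL/min = 1300 × 0.06 = 78.00 L/h
Infusion rate = 78.00 L/h × 1.87 mg/L = 145.9 mg/h

(a) 1430 mg; (b) 146 mg/h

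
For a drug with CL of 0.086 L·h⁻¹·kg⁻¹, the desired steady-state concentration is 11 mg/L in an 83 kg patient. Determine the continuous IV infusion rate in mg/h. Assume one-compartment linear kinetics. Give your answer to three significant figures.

CL = 0.086 L·h⁻¹·kg⁻¹ × 83 kg = 7.138 L/h
Infusion rate = CL · Css = 7.138 L/h × 11 mg/L = 78.52 mg/h

78.5 mg/h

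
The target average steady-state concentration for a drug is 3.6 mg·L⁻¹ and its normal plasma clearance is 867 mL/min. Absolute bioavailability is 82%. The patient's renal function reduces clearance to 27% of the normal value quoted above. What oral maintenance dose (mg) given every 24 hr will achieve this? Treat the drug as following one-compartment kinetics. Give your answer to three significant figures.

Convert clearance: 867 mL/min × 60 min/h ÷ 1000 mL/L = 52.02 L/h
Patient clearance = 0.27 × 52.02 = 14.05 L/h
At steady state, dose per interval replaces the amount cleared in that interval: F·D/τ = CL·Css.
D = CL × Css × τ / F = 14.05 × 3.6 × 24 / 0.82 = 1480 mg

1480 mg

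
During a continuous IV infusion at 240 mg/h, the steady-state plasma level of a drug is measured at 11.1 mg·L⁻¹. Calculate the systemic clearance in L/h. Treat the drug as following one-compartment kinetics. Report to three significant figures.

At steady state, infusion rate = CL × Css, so CL = rate / Css.
CL = 240 / 11.1 = 21.62 L/h

21.6 L/h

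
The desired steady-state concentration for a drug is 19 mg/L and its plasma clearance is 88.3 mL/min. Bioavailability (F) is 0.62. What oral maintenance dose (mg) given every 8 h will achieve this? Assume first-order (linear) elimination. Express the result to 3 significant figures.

CL = 88.3 mL/min = 88.3 × 0.06 = 5.298 L/h
D = CL × Css × τ / F = 5.298 × 19 × 8 / 0.62 = 1299 mg

1300 mg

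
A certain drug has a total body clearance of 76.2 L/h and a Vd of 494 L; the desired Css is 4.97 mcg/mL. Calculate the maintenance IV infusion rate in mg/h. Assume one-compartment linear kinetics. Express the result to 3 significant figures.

Rate = CL × Css = 76.20 × 4.97 = 378.7 mg/h

379 mg/h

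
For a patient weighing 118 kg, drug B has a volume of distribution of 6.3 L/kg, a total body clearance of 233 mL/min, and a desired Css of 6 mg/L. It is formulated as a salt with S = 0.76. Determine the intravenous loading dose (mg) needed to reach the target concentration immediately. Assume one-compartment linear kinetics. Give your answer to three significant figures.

5870 mg

Total Vd = 6.3 × 118 = 743.4 L
LD = Vd × C / S = 743.4 × 6.000 / 0.76 = 5869 mg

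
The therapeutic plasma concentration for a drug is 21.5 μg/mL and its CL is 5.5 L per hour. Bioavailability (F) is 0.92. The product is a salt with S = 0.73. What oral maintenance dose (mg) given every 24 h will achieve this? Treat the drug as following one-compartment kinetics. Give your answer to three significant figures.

4230 mg

D = CL × Css × τ / F / S = 5.500 × 21.5 × 24 / 0.92 / 0.73 = 4226 mg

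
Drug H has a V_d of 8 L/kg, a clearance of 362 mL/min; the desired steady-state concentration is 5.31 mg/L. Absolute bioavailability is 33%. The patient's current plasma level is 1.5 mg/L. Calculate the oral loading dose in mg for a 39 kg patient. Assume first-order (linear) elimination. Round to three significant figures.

3600 mg

Vd = 8 L/kg × 39 kg = 312.0 L
LD is governed by Vd — clearance does not enter the loading-dose calculation.
Concentration deficit ΔC = 5.31 − 1.5 = 3.810 mg/L
LD = Vd × ΔC / F = 312.0 × 3.810 / 0.33 = 3602 mg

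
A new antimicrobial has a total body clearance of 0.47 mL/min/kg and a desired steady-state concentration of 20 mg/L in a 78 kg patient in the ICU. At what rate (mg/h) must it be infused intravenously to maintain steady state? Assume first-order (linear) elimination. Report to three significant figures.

CL = 0.47 mL/min/kg × 78 kg = 36.66 mL/min = 36.66 × 60/1000 = 2.200 L/h
Rate = CL × Css = 2.200 × 20 = 44.00 mg/h

44.0 mg/h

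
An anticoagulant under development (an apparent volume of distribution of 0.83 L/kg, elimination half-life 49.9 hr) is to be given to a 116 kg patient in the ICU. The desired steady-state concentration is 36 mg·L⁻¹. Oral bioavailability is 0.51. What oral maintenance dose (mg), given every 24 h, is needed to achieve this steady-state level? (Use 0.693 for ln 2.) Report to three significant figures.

Vd = 0.83 L/kg × 116 kg = 96.28 L
k = 0.693/49.9 = 0.01389 h⁻¹, so CL = k·Vd = 0.01389 × 96.28 = 1.337 L/h
D = CL × Css × τ / F = 1.337 × 36 × 24 / 0.51 = 2265 mg

2270 mg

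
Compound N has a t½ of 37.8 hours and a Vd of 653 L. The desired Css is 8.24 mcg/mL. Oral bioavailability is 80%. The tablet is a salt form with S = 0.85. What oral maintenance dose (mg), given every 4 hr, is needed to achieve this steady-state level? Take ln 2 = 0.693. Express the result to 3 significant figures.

CL = ln 2 · Vd / t½ = 0.693 × 653.0 / 37.8 = 11.97 L/h
D = CL × Css × τ / F / S = 11.97 × 8.24 × 4 / 0.8 / 0.85 = 580.2 mg

580 mg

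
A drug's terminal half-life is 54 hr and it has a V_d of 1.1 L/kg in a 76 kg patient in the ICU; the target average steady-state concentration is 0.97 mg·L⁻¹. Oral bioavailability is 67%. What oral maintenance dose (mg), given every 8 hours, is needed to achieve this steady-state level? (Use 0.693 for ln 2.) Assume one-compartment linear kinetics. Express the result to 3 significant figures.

Vd(total) = 76 kg × 1.1 L/kg = 83.60 L
CL = ln 2 · Vd / t½ = 0.693 × 83.60 / 54 = 1.073 L/h
D = CL × Css × τ / F = 1.073 × 0.97 × 8 / 0.67 = 12.43 mg

12.4 mg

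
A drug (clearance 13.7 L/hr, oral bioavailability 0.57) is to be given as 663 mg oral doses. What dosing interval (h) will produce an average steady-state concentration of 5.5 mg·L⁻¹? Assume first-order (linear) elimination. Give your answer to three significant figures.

F·D/τ = CL·Css → τ = F·D / (CL·Css).
τ = 0.57 × 663 / (13.7 × 5.5) = 5.015 h

5.02 h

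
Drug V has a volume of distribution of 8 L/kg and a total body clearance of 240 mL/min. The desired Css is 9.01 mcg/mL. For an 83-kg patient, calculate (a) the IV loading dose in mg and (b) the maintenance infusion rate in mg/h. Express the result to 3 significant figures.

Vd = 8 L/kg × 83 kg = 664.0 L
Loading: fill Vd to C_target → 664.0 L × 9.01 mg/L = 5983 mg
Convert clearance: 240 mL/min × 60 min/h ÷ 1000 mL/L = 14.40 L/h
Maintenance infusion rate = CL × Css = 14.40 × 9.01 = 129.7 mg/h

(a) 5980 mg; (b) 130 mg/h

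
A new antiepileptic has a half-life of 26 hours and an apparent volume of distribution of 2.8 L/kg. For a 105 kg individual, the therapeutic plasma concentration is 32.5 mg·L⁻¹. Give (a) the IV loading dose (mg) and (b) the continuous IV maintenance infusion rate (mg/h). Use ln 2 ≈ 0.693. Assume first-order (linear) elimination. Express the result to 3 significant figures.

Total Vd = 2.8 × 105 = 294.0 L
LD = Vd × C = 294.0 × 32.5 = 9555 mg
CL = 0.693 × Vd / t½ = 0.693 × 294.0 / 26 = 7.836 L/h
Infusion rate = CL × Css = 7.836 × 32.5 = 254.7 mg/h

(a) 9560 mg; (b) 255 mg/h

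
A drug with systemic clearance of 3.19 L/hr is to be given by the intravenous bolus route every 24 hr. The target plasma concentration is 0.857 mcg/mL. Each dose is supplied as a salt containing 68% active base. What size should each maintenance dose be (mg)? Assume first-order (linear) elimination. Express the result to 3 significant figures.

96.5 mg

At steady state, dose per interval replaces the amount cleared in that interval: S·D/τ = CL·Css.
D = CL × Css × τ / S = 3.190 × 0.857 × 24 / 0.68 = 96.49 mg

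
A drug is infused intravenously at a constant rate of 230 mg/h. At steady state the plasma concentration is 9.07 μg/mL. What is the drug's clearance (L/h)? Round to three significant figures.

At steady state, infusion rate = CL × Css, so CL = rate / Css.
CL = 230 / 9.07 = 25.36 L/h

25.4 L/h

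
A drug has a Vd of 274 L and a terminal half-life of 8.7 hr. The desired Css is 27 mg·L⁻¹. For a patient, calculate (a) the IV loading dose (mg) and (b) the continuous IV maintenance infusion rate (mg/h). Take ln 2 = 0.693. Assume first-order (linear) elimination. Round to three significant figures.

LD = Vd × C = 274.0 × 27 = 7398 mg
CL = 0.693 × Vd / t½ = 0.693 × 274.0 / 8.7 = 21.83 L/h
Infusion rate = CL × Css = 21.83 × 27 = 589.4 mg/h

(a) 7400 mg; (b) 589 mg/h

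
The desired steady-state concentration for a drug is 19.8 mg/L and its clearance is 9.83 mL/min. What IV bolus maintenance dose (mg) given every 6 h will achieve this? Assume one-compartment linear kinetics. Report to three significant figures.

70.1 mg

CL = 9.83 mL/min = 9.83 × 0.06 = 0.5898 L/h
D = CL × Css × τ = 0.5898 × 19.8 × 6 = 70.07 mg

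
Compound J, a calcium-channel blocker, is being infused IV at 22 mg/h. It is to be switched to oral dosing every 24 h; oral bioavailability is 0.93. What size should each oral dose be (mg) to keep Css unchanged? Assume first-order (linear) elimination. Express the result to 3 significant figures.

568 mg

To maintain the same Css, the systemic dosing rate must be unchanged: F·D/τ = infusion rate.
D = rate × τ / F = 22 × 24 / 0.93 = 567.7 mg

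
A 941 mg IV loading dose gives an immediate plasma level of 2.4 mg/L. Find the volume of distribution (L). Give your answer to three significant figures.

392 L

Immediately after an IV bolus, C₀ = Dose / Vd, so Vd = Dose / C₀.
Vd = 941 / 2.4 = 392.1 L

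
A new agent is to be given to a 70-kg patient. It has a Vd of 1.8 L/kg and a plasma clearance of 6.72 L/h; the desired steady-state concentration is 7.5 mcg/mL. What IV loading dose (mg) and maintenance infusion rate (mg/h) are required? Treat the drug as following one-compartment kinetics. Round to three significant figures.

Total Vd = 1.8 × 70 = 126.0 L
LD = Vd · C_target = 126.0 × 7.5 = 945.0 mg
Infusion rate = 6.720 L/h × 7.5 mg/L = 50.40 mg/h

(a) 945 mg; (b) 50.4 mg/h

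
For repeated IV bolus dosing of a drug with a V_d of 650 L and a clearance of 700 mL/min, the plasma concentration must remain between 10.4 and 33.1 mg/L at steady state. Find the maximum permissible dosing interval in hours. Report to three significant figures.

CL = 700 mL/min = 700 × 0.06 = 42.00 L/h
k = CL / Vd = 42.00 / 650.0 = 0.06462 h⁻¹
Between IV bolus doses, concentration decays as C = C₀·e^(−kτ), so C_peak/C_trough = e^(kτ).
τ_max = ln(C_peak/C_trough) / k = ln(33.1/10.4) / 0.06462 = 1.158 / 0.06462 = 17.92 h

17.9 h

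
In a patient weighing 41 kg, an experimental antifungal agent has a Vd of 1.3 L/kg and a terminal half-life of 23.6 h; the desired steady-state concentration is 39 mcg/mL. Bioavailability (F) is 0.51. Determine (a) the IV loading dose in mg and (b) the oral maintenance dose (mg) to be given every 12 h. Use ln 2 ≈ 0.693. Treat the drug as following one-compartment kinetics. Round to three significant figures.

(a) 2080 mg; (b) 1440 mg

Vd(total) = 41 kg × 1.3 L/kg = 53.30 L
LD = Vd × C = 53.30 × 39 = 2079 mg
CL = 0.693 × Vd / t½ = 0.693 × 53.30 / 23.6 = 1.565 L/h
D = CL × Css × τ / F = 1.565 × 39 × 12 / 0.51 = 1436 mg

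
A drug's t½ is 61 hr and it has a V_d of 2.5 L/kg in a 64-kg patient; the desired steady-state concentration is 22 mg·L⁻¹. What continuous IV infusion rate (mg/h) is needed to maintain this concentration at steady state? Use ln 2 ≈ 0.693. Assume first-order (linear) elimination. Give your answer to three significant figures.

Vd = 2.5 L/kg × 64 kg = 160.0 L
CL = 0.693 × Vd / t½ = 0.693 × 160.0 / 61 = 1.818 L/h
Infusion rate = CL × Css = 1.818 × 22 = 40.00 mg/h

40.0 mg/h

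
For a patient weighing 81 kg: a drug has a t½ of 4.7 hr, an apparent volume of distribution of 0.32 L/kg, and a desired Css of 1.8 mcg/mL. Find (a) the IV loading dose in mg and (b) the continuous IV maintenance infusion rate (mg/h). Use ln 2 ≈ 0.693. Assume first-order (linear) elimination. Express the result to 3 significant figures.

Vd = 0.32 L/kg × 81 kg = 25.92 L
LD = Vd × C = 25.92 × 1.8 = 46.66 mg
CL = 0.693 × Vd / t½ = 0.693 × 25.92 / 4.7 = 3.822 L/h
Infusion rate = CL × Css = 3.822 × 1.8 = 6.880 mg/h

(a) 46.7 mg; (b) 6.88 mg/h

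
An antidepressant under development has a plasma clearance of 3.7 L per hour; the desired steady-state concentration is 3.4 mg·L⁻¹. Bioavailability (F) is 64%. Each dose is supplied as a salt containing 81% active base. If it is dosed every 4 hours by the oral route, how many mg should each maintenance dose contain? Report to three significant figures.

97.1 mg

D = CL × Css × τ / F / S = 3.700 × 3.4 × 4 / 0.64 / 0.81 = 97.07 mg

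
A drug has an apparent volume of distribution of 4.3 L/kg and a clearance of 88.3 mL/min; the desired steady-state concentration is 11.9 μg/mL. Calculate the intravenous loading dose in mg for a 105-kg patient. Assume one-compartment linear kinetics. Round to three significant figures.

Total Vd = 4.3 × 105 = 451.5 L
LD = Vd × C = 451.5 × 11.90 = 5373 mg

5370 mg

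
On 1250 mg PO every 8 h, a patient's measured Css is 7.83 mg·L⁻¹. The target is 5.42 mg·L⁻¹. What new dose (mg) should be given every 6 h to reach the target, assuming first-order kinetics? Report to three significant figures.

With linear kinetics, Css is proportional to dose rate (D/τ) at fixed clearance.
D₂ = D₁ × (Css,target / Css,current) × (τ₂/τ₁) = 1250 × (5.42/7.83) × (6/8) = 648.9 mg

649 mg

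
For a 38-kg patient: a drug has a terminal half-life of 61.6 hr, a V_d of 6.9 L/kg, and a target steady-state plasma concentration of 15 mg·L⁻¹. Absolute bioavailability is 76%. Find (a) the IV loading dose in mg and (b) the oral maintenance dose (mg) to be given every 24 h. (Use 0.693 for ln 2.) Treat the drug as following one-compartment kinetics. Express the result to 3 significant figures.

(a) 3930 mg; (b) 1400 mg

Vd(total) = 38 kg × 6.9 L/kg = 262.2 L
LD = Vd × C = 262.2 × 15 = 3933 mg
CL = 0.693 × Vd / t½ = 0.693 × 262.2 / 61.6 = 2.950 L/h
D = CL × Css × τ / F = 2.950 × 15 × 24 / 0.76 = 1397 mg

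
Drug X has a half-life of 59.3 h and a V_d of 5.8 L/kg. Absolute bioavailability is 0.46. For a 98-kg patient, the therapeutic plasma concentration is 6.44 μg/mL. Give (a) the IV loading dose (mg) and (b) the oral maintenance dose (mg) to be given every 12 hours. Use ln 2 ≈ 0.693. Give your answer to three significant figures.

Total Vd = 5.8 × 98 = 568.4 L
LD = Vd × C = 568.4 × 6.44 = 3660 mg
CL = 0.693 × Vd / t½ = 0.693 × 568.4 / 59.3 = 6.643 L/h
D = CL × Css × τ / F = 6.643 × 6.44 × 12 / 0.46 = 1116 mg

(a) 3660 mg; (b) 1120 mg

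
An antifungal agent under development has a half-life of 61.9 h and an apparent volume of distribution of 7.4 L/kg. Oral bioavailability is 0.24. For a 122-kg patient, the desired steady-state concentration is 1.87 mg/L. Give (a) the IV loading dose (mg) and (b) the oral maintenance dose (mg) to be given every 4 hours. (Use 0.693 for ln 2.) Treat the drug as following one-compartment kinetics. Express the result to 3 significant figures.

(a) 1690 mg; (b) 315 mg

Vd = 7.4 L/kg × 122 kg = 902.8 L
LD = Vd × C = 902.8 × 1.87 = 1688 mg
CL = 0.693 × Vd / t½ = 0.693 × 902.8 / 61.9 = 10.11 L/h
D = CL × Css × τ / F = 10.11 × 1.87 × 4 / 0.24 = 315.1 mg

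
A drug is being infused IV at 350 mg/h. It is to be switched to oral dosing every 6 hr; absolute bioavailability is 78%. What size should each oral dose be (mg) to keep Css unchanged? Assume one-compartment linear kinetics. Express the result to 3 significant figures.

2690 mg

To maintain the same Css, the systemic dosing rate must be unchanged: F·D/τ = infusion rate.
D = rate × τ / F = 350 × 6 / 0.78 = 2692 mg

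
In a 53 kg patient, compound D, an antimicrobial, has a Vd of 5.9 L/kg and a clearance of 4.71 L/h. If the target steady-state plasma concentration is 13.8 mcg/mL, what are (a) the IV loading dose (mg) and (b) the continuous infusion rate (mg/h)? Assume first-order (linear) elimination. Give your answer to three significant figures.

Total Vd = 5.9 × 53 = 312.7 L
LD = Vd · C_target = 312.7 × 13.8 = 4315 mg
Maintenance: replace elimination → rate = CL × Css = 4.710 × 13.8 = 65.00 mg/h

(a) 4320 mg; (b) 65.0 mg/h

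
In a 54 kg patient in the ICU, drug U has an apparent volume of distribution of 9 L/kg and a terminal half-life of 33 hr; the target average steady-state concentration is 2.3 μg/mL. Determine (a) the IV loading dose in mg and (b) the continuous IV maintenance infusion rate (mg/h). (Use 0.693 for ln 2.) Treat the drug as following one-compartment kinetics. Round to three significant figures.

(a) 1120 mg; (b) 23.5 mg/h

Total Vd = 9 × 54 = 486.0 L
LD = Vd × C = 486.0 × 2.3 = 1118 mg
CL = 0.693 × Vd / t½ = 0.693 × 486.0 / 33 = 10.21 L/h
Infusion rate = CL × Css = 10.21 × 2.3 = 23.48 mg/h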